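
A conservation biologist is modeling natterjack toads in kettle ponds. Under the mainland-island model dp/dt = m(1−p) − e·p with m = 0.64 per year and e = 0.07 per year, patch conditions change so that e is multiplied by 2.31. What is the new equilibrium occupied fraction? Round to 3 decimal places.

0.798

Before: p* = 0.64/(0.64+0.07) = 0.9014.
After: m = 0.64, e = 0.1617; p* = 0.64/0.8017 = 0.7983.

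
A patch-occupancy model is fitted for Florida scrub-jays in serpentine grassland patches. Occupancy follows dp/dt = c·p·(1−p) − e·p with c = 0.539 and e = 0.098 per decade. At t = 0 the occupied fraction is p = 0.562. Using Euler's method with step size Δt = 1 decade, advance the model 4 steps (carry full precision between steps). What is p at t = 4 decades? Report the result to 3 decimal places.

Update rule: p ← p + [c·p·(1−p) − e·p]·Δt with Δt = 1.
  1  |  dp/dt·Δt = +0.077602  |  p_1 = 0.639602
  2  |  dp/dt·Δt = +0.061565  |  p_2 = 0.701167
  3  |  dp/dt·Δt = +0.044223  |  p_3 = 0.745390
  4  |  dp/dt·Δt = +0.029245  |  p_4 = 0.774635

0.775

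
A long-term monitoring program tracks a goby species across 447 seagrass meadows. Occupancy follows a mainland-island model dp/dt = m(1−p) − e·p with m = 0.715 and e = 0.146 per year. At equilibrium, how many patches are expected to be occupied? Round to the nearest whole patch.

371

p* = m/(m+e) = 0.715/0.8610 = 0.8304.
Expected occupied patches = N × p* = 447 × 0.8304 = 371.20 ≈ 371.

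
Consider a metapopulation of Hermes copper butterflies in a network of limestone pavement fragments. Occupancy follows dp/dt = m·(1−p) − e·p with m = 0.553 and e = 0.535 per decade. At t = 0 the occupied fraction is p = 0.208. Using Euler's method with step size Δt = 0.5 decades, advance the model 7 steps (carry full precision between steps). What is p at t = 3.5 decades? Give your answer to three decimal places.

0.507

Update rule: p ← p + [m·(1−p) − e·p]·Δt with Δt = 0.5.
step 1: Δp = +0.16335, p = 0.37135
step 2: Δp = +0.07449, p = 0.44583
step 3: Δp = +0.03397, p = 0.47980
step 4: Δp = +0.01549, p = 0.49529
step 5: Δp = +0.00706, p = 0.50235
step 6: Δp = +0.00322, p = 0.50557
step 7: Δp = +0.00147, p = 0.50704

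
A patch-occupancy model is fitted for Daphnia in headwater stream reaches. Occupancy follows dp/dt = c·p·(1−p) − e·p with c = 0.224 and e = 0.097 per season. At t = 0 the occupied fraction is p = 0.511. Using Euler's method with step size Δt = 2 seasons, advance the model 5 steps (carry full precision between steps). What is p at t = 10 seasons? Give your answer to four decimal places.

0.5526

Update rule: p ← p + [c·p·(1−p) − e·p]·Δt with Δt = 2.
p: 0.51100 → 0.52381  (Δp = +0.01281)
p: 0.52381 → 0.53394  (Δp = +0.01013)
p: 0.53394 → 0.54184  (Δp = +0.00790)
p: 0.54184 → 0.54794  (Δp = +0.00610)
p: 0.54794 → 0.55261  (Δp = +0.00467)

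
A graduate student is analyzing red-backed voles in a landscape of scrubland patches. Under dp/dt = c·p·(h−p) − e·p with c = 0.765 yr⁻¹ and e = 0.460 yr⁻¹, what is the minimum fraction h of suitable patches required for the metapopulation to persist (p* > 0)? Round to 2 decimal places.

p* = h − e/c is positive only when h > e/c.
h_min = e/c = 0.460/0.765 = 0.6013.

0.60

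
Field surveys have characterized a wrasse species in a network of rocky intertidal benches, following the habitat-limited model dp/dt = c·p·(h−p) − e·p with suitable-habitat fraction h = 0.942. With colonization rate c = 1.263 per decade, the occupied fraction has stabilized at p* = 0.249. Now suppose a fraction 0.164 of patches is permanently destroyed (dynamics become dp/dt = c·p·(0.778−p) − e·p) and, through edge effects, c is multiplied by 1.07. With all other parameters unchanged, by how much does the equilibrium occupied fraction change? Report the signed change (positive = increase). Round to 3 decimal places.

Balance c(h−p*) = e gives e = 1.263×(0.942 − 0.24900) = 0.87526.
New p* = 0.778 − e/c = 0.778 − 0.87526/1.35141 = 0.13034.
Δp* = 0.13034 − 0.24900 = -0.11866.

-0.119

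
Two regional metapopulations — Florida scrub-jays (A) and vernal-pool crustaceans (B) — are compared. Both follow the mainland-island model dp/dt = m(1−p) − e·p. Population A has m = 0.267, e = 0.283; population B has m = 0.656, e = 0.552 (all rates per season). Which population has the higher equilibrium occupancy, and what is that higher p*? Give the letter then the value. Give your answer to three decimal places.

B, 0.543

A: p*_A = m/(m+e) = 0.267/0.5500 = 0.4855.
B: p*_B = 0.656/1.2080 = 0.5430.
B is higher at 0.5430.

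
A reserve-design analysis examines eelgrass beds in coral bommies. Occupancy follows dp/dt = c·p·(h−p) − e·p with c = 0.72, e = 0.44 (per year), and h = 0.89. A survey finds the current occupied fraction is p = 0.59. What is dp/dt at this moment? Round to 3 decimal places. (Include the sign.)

-0.132

Colonization term: c·p·(h−p) = 0.72×0.59×0.3000 = 0.12744.
Extinction term: e·p = 0.25960.
dp/dt = 0.12744 − 0.25960 = -0.13216.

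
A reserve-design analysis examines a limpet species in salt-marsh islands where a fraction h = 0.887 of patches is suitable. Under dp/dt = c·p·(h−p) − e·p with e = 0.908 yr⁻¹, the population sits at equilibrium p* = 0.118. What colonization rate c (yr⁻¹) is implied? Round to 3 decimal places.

1.181

At equilibrium c(h−p*) = e, so c = e/(h−p*).
c = 0.908/(0.887 − 0.118) = 0.908/0.7690 = 1.1808.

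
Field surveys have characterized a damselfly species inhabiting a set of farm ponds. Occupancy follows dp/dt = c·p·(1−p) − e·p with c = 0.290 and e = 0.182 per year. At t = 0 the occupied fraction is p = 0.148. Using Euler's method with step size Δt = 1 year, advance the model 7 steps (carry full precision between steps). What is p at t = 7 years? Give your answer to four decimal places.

0.2174

Update rule: p ← p + [c·p·(1−p) − e·p]·Δt with Δt = 1.
  1  |  dp/dt·Δt = +0.009632  |  p_1 = 0.157632
  2  |  dp/dt·Δt = +0.009818  |  p_2 = 0.167450
  3  |  dp/dt·Δt = +0.009953  |  p_3 = 0.177403
  4  |  dp/dt·Δt = +0.010033  |  p_4 = 0.187436
  5  |  dp/dt·Δt = +0.010055  |  p_5 = 0.197491
  6  |  dp/dt·Δt = +0.010018  |  p_6 = 0.207509
  7  |  dp/dt·Δt = +0.009924  |  p_7 = 0.217433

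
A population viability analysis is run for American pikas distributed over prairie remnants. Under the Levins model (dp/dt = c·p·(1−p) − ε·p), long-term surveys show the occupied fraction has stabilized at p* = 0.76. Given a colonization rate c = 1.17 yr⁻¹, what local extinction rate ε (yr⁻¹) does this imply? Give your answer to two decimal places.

At equilibrium c(1−p*) = ε.
ε = 1.17 × (1 − 0.76) = 1.17 × 0.2400 = 0.2808.

0.28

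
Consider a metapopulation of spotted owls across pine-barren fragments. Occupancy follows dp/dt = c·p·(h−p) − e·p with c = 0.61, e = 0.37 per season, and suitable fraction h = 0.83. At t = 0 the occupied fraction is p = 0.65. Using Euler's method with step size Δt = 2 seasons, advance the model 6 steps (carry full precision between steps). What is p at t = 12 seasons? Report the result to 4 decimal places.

Update rule: p ← p + [c·p·(h−p) − e·p]·Δt with Δt = 2.
t = 2: p = 0.65000 + (-0.33826) = 0.31174
t = 4: p = 0.31174 + (-0.03358) = 0.27816
t = 6: p = 0.27816 + (-0.01857) = 0.25959
t = 8: p = 0.25959 + (-0.01145) = 0.24814
t = 10: p = 0.24814 + (-0.00748) = 0.24066
t = 12: p = 0.24066 + (-0.00506) = 0.23561

0.2356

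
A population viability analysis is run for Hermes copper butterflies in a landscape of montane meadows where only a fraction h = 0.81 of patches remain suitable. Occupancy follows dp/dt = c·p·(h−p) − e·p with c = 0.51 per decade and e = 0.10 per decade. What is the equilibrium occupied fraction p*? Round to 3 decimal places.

0.614

Setting dp/dt = 0 and dividing by p* gives c·(h−p*) = e.
So p* = h − e/c = 0.81 − 0.10/0.51 = 0.81 − 0.1961 = 0.6139.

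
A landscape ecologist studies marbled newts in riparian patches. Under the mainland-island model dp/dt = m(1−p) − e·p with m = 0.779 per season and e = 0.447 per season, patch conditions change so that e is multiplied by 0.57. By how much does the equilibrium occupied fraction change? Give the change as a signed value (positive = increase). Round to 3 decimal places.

0.118

Before: p* = 0.779/(0.779+0.447) = 0.6354.
After: m = 0.779, e = 0.25479; p* = 0.779/1.0338 = 0.7535.
Δp* = 0.7535 − 0.6354 = +0.1181.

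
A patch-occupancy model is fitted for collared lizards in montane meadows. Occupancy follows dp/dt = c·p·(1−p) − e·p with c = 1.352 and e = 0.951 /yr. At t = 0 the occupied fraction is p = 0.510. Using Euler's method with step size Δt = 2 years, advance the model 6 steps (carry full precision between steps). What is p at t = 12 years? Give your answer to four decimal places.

0.2965

Update rule: p ← p + [c·p·(1−p) − e·p]·Δt with Δt = 2.
p: 0.51000 → 0.21571  (Δp = -0.29429)
p: 0.21571 → 0.26289  (Δp = +0.04718)
p: 0.26289 → 0.28685  (Δp = +0.02396)
p: 0.28685 → 0.29441  (Δp = +0.00756)
p: 0.29441 → 0.29615  (Δp = +0.00174)
p: 0.29615 → 0.29651  (Δp = +0.00036)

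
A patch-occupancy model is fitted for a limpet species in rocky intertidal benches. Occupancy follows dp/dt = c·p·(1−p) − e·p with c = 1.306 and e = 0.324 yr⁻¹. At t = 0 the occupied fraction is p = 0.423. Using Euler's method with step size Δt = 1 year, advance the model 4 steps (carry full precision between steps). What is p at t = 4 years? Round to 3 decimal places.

0.752

Update rule: p ← p + [c·p·(1−p) − e·p]·Δt with Δt = 1.
p: 0.42300 → 0.60470  (Δp = +0.18170)
p: 0.60470 → 0.72096  (Δp = +0.11626)
p: 0.72096 → 0.75011  (Δp = +0.02914)
p: 0.75011 → 0.75188  (Δp = +0.00177)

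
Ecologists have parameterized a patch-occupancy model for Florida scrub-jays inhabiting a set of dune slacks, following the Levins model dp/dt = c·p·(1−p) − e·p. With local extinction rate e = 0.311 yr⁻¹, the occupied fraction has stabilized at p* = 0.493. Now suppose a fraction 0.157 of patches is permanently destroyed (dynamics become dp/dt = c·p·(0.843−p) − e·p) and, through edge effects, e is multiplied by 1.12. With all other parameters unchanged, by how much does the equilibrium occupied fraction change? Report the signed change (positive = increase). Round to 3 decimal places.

Balance c(1−p*) = e gives c = e/(1 − 0.49300) = 0.311/0.50700 = 0.61341.
New p* = 0.843 − e/c = 0.843 − 0.34832/0.61341 = 0.27516.
Δp* = 0.27516 − 0.49300 = -0.21784.

-0.218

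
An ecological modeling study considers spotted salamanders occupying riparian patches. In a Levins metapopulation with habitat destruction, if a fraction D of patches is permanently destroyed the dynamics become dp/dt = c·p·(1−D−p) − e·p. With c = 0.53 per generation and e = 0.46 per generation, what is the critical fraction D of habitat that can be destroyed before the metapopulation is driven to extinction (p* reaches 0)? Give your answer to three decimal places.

0.132

The nontrivial equilibrium is p* = (1−D) − e/c; extinction occurs when this hits zero.
So D_crit = 1 − e/c = 1 − 0.46/0.53 = 1 − 0.8679 = 0.1321.
Note this equals the original equilibrium occupancy — the Levins extinction-debt result.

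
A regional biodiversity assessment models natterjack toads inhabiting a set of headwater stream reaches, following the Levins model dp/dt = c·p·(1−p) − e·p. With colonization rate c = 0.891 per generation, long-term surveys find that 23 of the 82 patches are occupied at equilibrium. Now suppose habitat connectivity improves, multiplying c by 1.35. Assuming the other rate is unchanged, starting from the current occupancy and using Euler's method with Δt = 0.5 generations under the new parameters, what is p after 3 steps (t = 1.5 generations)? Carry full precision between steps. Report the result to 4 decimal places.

0.3669

Observed p* = 23/82 = 0.28049.
Balance c(1−p*) = e gives e = 0.891×(1 − 0.28049) = 0.64109.
Starting from p₀ = 0.28049; update p ← p + (dp/dt)·Δt with the new parameters.
step 1: Δp = +0.03147, p = 0.31196
step 2: Δp = +0.02909, p = 0.34105
step 3: Δp = +0.02584, p = 0.36689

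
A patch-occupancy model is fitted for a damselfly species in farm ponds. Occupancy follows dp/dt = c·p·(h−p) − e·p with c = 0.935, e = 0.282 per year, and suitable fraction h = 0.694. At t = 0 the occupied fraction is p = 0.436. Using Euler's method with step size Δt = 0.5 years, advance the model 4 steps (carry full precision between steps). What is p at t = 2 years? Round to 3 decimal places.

Update rule: p ← p + [c·p·(h−p) − e·p]·Δt with Δt = 0.5.
p: 0.43600 → 0.42711  (Δp = -0.00889)
p: 0.42711 → 0.42018  (Δp = -0.00693)
p: 0.42018 → 0.41472  (Δp = -0.00546)
p: 0.41472 → 0.41039  (Δp = -0.00433)

0.410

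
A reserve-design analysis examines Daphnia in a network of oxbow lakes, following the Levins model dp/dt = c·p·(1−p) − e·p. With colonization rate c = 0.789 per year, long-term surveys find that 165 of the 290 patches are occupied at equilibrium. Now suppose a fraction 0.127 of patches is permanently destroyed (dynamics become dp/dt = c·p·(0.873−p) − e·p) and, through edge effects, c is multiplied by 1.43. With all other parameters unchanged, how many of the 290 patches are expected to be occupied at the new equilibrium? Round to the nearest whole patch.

Observed p* = 165/290 = 0.56897.
Balance c(1−p*) = e gives e = 0.789×(1 − 0.56897) = 0.34008.
New p* = 0.873 − e/c = 0.873 − 0.34008/1.12827 = 0.57158.
Expected occupied = 290 × 0.57158 = 165.76 ≈ 166.

166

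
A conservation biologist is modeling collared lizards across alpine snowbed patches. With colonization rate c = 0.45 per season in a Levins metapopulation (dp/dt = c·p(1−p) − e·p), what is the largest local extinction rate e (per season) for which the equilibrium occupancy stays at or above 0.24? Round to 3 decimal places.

1 − e/c ≥ 0.24 ⇒ e ≤ c(1 − 0.24) = 0.45 × 0.7600.
e_max = 0.3420.

0.342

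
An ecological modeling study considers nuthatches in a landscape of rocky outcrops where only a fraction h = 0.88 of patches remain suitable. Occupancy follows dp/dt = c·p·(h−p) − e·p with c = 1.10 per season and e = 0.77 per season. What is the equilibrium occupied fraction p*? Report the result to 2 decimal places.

Setting dp/dt = 0 and dividing by p* gives c·(h−p*) = e.
So p* = h − e/c = 0.88 − 0.77/1.10 = 0.88 − 0.7000 = 0.1800.

0.18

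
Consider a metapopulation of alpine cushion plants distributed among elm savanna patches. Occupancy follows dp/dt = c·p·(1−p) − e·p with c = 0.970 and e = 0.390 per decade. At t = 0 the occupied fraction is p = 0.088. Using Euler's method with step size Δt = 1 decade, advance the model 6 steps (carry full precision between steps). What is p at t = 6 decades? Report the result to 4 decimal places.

Update rule: p ← p + [c·p·(1−p) − e·p]·Δt with Δt = 1.
step 1: Δp = +0.04353, p = 0.13153
step 2: Δp = +0.05951, p = 0.19103
step 3: Δp = +0.07540, p = 0.26643
step 4: Δp = +0.08567, p = 0.35211
step 5: Δp = +0.08396, p = 0.43607
step 6: Δp = +0.06847, p = 0.50454

0.5045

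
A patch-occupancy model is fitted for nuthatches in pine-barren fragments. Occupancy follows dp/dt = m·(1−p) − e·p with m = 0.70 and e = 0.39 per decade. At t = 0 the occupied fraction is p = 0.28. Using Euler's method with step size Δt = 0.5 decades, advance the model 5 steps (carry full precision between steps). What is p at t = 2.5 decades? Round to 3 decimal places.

Update rule: p ← p + [m·(1−p) − e·p]·Δt with Δt = 0.5.
p: 0.28000 → 0.47740  (Δp = +0.19740)
p: 0.47740 → 0.56722  (Δp = +0.08982)
p: 0.56722 → 0.60808  (Δp = +0.04087)
p: 0.60808 → 0.62668  (Δp = +0.01859)
p: 0.62668 → 0.63514  (Δp = +0.00846)

0.635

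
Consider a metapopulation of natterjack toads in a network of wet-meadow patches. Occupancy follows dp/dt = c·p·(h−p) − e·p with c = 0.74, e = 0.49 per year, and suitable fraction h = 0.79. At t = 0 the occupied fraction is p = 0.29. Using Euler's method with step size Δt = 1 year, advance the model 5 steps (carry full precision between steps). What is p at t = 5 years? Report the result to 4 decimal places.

Update rule: p ← p + [c·p·(h−p) − e·p]·Δt with Δt = 1.
t = 1: p = 0.29000 + (-0.03480) = 0.25520
t = 2: p = 0.25520 + (-0.02405) = 0.23115
t = 3: p = 0.23115 + (-0.01767) = 0.21348
t = 4: p = 0.21348 + (-0.01353) = 0.19995
t = 5: p = 0.19995 + (-0.01067) = 0.18928

0.1893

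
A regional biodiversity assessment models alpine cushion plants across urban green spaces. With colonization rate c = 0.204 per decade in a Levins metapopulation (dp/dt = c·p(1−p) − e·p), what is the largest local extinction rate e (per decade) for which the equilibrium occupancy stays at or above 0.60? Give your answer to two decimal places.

0.08

1 − e/c ≥ 0.60 ⇒ e ≤ c(1 − 0.60) = 0.204 × 0.4000.
e_max = 0.0816.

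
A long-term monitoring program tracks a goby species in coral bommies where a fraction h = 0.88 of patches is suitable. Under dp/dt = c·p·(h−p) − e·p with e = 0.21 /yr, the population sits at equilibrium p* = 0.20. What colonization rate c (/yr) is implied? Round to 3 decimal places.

At equilibrium c(h−p*) = e, so c = e/(h−p*).
c = 0.21/(0.88 − 0.20) = 0.21/0.6800 = 0.3088.

0.309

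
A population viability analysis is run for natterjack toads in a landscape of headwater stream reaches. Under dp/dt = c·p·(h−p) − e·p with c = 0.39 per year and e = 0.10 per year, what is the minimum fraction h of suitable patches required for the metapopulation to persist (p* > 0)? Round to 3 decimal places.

0.256

p* = h − e/c is positive only when h > e/c.
h_min = e/c = 0.10/0.39 = 0.2564.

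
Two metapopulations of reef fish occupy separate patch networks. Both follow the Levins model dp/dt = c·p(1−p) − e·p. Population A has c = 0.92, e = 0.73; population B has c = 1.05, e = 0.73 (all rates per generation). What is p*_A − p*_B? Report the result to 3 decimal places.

A: p*_A = 1 − 0.73/0.92 = 0.2065.
B: p*_B = 1 − 0.73/1.05 = 0.3048.
p*_A − p*_B = 0.2065 − 0.3048 = -0.0982.

-0.098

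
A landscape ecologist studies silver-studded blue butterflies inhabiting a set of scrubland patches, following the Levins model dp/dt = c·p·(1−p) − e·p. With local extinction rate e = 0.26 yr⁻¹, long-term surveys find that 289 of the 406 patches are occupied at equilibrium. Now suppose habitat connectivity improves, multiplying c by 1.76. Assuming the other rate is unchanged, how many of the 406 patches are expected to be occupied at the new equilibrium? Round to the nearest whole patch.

Observed p* = 289/406 = 0.71182.
Balance c(1−p*) = e gives c = e/(1 − 0.71182) = 0.26/0.28818 = 0.90221.
New p* = 1 − e/c = 1 − 0.26000/1.58789 = 0.83626.
Expected occupied = 406 × 0.83626 = 339.52 ≈ 340.

340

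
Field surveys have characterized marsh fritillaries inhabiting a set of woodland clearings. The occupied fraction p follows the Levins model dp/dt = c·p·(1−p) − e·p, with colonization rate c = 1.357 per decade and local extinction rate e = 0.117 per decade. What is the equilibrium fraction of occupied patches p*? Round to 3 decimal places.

Setting dp/dt = 0 and dividing through by p* gives c·(1−p*) = e.
So p* = 1 − e/c = 1 − 0.117/1.357 = 1 − 0.0862 = 0.9138.

0.914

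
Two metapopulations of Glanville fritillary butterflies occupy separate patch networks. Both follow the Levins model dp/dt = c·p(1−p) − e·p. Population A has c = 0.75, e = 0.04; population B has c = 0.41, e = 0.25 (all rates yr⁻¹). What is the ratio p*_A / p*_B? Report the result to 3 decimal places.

A: p*_A = 1 − 0.04/0.75 = 0.9467.
B: p*_B = 1 − 0.25/0.41 = 0.3902.
p*_A / p*_B = 0.9467/0.3902 = 2.4258.

2.426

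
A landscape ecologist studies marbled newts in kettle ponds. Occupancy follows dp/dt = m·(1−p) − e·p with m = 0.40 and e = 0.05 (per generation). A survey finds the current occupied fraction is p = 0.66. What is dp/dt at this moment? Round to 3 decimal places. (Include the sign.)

0.103

Colonization term: m·(1−p) = 0.40×0.3400 = 0.13600.
Extinction term: e·p = 0.03300.
dp/dt = 0.13600 − 0.03300 = 0.10300.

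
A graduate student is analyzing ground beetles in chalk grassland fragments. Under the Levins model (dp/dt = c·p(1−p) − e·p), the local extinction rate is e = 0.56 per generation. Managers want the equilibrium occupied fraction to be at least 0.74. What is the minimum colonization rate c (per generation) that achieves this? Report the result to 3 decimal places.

p* = 1 − e/c ≥ 0.74 requires e/c ≤ 0.2600, i.e. c ≥ e/0.2600.
c_min = 0.56/0.2600 = 2.1538.

2.154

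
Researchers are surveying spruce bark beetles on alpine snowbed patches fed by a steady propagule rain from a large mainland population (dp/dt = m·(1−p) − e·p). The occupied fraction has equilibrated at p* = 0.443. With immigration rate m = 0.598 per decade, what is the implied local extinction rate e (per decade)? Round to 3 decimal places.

0.752

At equilibrium m(1−p*) = e·p*, so e = m(1−p*)/p*.
e = 0.598 × 0.5570 / 0.443 = 0.7519.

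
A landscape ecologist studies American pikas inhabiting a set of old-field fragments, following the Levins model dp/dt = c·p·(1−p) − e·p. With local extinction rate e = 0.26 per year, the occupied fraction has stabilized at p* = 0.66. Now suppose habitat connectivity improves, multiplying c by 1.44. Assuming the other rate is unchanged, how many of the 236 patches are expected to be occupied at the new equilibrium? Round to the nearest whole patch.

Balance c(1−p*) = e gives c = e/(1 − 0.66000) = 0.26/0.34000 = 0.76471.
New p* = 1 − e/c = 1 − 0.26000/1.10118 = 0.76389.
Expected occupied = 236 × 0.76389 = 180.28 ≈ 180.

180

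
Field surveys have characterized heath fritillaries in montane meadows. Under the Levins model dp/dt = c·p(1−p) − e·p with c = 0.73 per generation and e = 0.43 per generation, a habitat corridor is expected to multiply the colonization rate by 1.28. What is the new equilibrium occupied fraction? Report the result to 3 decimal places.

0.540

Before: p* = 1 − 0.43/0.73 = 0.4110.
After the change, c = 0.9344, e = 0.43, so p* = 1 − 0.43/0.9344 = 0.5398.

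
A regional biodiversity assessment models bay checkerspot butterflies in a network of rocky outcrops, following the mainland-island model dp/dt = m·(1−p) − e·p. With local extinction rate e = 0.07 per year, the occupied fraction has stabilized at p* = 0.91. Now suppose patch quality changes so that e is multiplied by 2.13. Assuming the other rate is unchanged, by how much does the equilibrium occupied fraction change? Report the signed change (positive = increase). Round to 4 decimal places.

-0.0840

Balance m(1−p*) = e·p* gives m = e·p*/(1−p*) = 0.07×0.91000/0.09000 = 0.70778.
New p* = m/(m+e) = 0.70778/(0.70778+0.14910) = 0.82600.
Δp* = 0.82600 − 0.91000 = -0.08400.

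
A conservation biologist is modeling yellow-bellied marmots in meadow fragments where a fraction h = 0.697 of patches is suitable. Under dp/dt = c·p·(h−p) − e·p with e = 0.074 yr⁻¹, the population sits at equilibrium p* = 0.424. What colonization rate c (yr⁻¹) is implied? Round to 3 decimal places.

0.271

At equilibrium c(h−p*) = e, so c = e/(h−p*).
c = 0.074/(0.697 − 0.424) = 0.074/0.2730 = 0.2711.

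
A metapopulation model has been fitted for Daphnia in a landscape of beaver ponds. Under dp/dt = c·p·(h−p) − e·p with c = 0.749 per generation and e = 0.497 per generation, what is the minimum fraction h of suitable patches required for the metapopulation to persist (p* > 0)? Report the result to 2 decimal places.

p* = h − e/c is positive only when h > e/c.
h_min = e/c = 0.497/0.749 = 0.6636.

0.66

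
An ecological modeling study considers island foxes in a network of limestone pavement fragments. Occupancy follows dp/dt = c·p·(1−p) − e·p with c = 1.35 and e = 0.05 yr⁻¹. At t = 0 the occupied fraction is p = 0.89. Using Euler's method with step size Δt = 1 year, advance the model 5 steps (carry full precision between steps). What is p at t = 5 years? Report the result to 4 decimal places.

Update rule: p ← p + [c·p·(1−p) − e·p]·Δt with Δt = 1.
t = 1: p = 0.89000 + (+0.08766) = 0.97767
t = 2: p = 0.97767 + (-0.01940) = 0.95826
t = 3: p = 0.95826 + (+0.00608) = 0.96434
t = 4: p = 0.96434 + (-0.00180) = 0.96255
t = 5: p = 0.96255 + (+0.00054) = 0.96309

0.9631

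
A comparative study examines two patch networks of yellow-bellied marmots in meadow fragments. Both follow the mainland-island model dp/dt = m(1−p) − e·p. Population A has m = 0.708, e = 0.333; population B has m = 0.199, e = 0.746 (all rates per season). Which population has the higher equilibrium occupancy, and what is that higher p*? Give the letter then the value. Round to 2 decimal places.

A, 0.68

A: p*_A = m/(m+e) = 0.708/1.0410 = 0.6801.
B: p*_B = 0.199/0.9450 = 0.2106.
A is higher at 0.6801.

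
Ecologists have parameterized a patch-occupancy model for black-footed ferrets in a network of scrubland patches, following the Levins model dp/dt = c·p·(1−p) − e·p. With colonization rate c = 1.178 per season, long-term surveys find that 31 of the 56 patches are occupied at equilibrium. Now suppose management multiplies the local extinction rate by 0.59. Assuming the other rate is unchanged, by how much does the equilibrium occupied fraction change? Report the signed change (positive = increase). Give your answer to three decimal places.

0.183

Observed p* = 31/56 = 0.55357.
Balance c(1−p*) = e gives e = 1.178×(1 − 0.55357) = 0.52589.
New p* = 1 − e/c = 1 − 0.31028/1.17800 = 0.73660.
Δp* = 0.73660 − 0.55357 = +0.18303.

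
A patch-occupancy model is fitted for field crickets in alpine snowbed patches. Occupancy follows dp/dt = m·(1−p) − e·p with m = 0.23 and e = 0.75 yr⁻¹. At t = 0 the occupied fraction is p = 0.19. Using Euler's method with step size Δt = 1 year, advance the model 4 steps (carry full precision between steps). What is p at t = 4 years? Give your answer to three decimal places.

Update rule: p ← p + [m·(1−p) − e·p]·Δt with Δt = 1.
  1  |  dp/dt·Δt = +0.043800  |  p_1 = 0.233800
  2  |  dp/dt·Δt = +0.000876  |  p_2 = 0.234676
  3  |  dp/dt·Δt = +0.000018  |  p_3 = 0.234694
  4  |  dp/dt·Δt = +0.000000  |  p_4 = 0.234694

0.235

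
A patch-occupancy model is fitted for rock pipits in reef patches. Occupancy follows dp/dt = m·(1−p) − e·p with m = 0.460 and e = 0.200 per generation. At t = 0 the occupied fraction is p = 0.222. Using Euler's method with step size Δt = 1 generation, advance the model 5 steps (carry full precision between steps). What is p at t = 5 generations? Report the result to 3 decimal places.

Update rule: p ← p + [m·(1−p) − e·p]·Δt with Δt = 1.
t = 1: p = 0.22200 + (+0.31348) = 0.53548
t = 2: p = 0.53548 + (+0.10658) = 0.64206
t = 3: p = 0.64206 + (+0.03624) = 0.67830
t = 4: p = 0.67830 + (+0.01232) = 0.69062
t = 5: p = 0.69062 + (+0.00419) = 0.69481

0.695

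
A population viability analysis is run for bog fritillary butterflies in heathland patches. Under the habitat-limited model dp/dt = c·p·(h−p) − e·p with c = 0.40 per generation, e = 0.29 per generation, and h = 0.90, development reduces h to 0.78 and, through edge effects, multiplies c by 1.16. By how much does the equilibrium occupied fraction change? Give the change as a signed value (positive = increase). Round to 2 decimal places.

-0.02

Before: p* = h − e/c = 0.90 − 0.29/0.40 = 0.90 − 0.7250 = 0.1750.
After: c = 0.464, e = 0.29, h = 0.78; p* = 0.78 − 0.29/0.464 = 0.1550.
Δp* = 0.1550 − 0.1750 = -0.0200.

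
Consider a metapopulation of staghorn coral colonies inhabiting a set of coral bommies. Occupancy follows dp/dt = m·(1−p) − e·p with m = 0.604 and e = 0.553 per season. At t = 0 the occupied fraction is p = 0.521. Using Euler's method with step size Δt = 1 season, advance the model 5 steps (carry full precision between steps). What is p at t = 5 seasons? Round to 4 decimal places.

0.5220

Update rule: p ← p + [m·(1−p) − e·p]·Δt with Δt = 1.
step 1: Δp = +0.00120, p = 0.52220
step 2: Δp = -0.00019, p = 0.52201
step 3: Δp = +0.00003, p = 0.52204
step 4: Δp = -0.00000, p = 0.52204
step 5: Δp = +0.00000, p = 0.52204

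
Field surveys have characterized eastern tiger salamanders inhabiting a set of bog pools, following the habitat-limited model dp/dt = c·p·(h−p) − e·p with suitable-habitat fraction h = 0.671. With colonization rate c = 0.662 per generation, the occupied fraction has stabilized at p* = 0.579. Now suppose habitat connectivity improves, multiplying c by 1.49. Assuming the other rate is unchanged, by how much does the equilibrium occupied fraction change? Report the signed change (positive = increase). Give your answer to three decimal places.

0.030

Balance c(h−p*) = e gives e = 0.662×(0.671 − 0.57900) = 0.06090.
New p* = 0.671 − e/c = 0.671 − 0.06090/0.98638 = 0.60926.
Δp* = 0.60926 − 0.57900 = +0.03026.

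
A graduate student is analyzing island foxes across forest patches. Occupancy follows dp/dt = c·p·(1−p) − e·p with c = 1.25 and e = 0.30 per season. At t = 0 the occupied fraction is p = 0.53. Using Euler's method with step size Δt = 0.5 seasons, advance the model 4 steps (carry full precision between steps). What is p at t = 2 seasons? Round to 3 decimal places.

0.729

Update rule: p ← p + [c·p·(1−p) − e·p]·Δt with Δt = 0.5.
step 1: Δp = +0.07619, p = 0.60619
step 2: Δp = +0.05827, p = 0.66446
step 3: Δp = +0.03968, p = 0.70414
step 4: Δp = +0.02458, p = 0.72872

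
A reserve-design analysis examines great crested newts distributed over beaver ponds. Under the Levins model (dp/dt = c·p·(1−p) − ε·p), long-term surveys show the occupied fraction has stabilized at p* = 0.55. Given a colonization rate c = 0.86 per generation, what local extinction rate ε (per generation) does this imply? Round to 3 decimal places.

0.387

At equilibrium c(1−p*) = ε.
ε = 0.86 × (1 − 0.55) = 0.86 × 0.4500 = 0.3870.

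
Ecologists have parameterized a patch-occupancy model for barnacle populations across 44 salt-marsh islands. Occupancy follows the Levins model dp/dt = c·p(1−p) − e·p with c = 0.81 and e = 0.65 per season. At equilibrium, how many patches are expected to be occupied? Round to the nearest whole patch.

p* = 1 − e/c = 1 − 0.65/0.81 = 0.1975.
Expected occupied patches = N × p* = 44 × 0.1975 = 8.69 ≈ 9.

9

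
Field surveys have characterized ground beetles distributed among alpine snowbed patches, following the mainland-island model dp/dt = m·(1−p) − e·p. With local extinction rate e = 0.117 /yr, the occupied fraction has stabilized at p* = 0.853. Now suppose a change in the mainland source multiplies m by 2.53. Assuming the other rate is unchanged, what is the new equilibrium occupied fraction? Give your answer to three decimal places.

0.936

Balance m(1−p*) = e·p* gives m = e·p*/(1−p*) = 0.117×0.85300/0.14700 = 0.67892.
New p* = m/(m+e) = 1.71767/(1.71767+0.11700) = 0.93623.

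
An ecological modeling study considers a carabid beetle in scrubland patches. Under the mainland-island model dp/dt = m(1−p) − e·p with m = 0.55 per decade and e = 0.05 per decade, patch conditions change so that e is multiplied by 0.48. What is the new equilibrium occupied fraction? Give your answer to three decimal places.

Before: p* = 0.55/(0.55+0.05) = 0.9167.
After: m = 0.55, e = 0.024; p* = 0.55/0.5740 = 0.9582.

0.958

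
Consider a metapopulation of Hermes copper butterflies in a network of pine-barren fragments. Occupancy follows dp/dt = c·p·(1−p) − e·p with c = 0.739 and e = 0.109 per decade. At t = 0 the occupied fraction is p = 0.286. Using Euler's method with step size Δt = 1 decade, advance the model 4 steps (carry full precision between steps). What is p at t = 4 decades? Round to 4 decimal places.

0.7568

Update rule: p ← p + [c·p·(1−p) − e·p]·Δt with Δt = 1.
t = 1: p = 0.28600 + (+0.11973) = 0.40573
t = 2: p = 0.40573 + (+0.13396) = 0.53969
t = 3: p = 0.53969 + (+0.12476) = 0.66445
t = 4: p = 0.66445 + (+0.09234) = 0.75679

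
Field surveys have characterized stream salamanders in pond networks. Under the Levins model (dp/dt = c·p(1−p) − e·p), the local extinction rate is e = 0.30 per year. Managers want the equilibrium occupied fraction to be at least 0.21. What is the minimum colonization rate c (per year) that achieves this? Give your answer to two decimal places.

0.38

p* = 1 − e/c ≥ 0.21 requires e/c ≤ 0.7900, i.e. c ≥ e/0.7900.
c_min = 0.30/0.7900 = 0.3797.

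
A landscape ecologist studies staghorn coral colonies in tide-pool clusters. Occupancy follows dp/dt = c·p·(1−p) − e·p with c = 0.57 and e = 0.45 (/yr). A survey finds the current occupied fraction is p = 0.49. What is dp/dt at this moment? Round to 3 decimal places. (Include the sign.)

-0.078

Colonization term: c·p·(1−p) = 0.57×0.49×0.5100 = 0.14244.
Extinction term: e·p = 0.22050.
dp/dt = 0.14244 − 0.22050 = -0.07806.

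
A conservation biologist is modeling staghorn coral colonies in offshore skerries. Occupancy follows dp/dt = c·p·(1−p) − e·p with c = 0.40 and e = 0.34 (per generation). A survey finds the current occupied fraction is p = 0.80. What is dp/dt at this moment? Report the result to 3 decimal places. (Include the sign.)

-0.208

Colonization term: c·p·(1−p) = 0.40×0.80×0.2000 = 0.06400.
Extinction term: e·p = 0.27200.
dp/dt = 0.06400 − 0.27200 = -0.20800.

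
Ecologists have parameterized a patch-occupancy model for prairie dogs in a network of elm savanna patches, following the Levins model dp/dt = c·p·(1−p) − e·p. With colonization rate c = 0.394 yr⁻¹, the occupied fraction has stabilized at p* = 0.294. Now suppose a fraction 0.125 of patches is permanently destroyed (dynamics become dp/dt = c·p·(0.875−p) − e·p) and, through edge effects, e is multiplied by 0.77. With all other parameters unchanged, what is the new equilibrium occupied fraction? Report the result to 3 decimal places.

Balance c(1−p*) = e gives e = 0.394×(1 − 0.29400) = 0.27816.
New p* = 0.875 − e/c = 0.875 − 0.21418/0.39400 = 0.33140.

0.331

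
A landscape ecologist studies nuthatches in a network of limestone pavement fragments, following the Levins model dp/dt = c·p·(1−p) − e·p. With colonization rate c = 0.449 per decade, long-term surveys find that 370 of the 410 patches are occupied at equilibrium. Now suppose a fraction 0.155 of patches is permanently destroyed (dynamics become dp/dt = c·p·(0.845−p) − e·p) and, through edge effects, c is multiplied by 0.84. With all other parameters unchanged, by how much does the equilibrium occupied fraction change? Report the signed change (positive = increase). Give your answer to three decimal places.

-0.174

Observed p* = 370/410 = 0.90244.
Balance c(1−p*) = e gives e = 0.449×(1 − 0.90244) = 0.04380.
New p* = 0.845 − e/c = 0.845 − 0.04380/0.37716 = 0.72887.
Δp* = 0.72887 − 0.90244 = -0.17357.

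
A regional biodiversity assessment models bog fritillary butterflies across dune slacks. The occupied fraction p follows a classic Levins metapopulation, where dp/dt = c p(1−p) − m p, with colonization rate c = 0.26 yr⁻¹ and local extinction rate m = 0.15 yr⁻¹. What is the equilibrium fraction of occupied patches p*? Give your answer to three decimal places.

At equilibrium, colonization balances extinction: c·p*·(1−p*) = m·p*.
So p* = 1 − m/c = 1 − 0.15/0.26 = 1 − 0.5769 = 0.4231.

0.423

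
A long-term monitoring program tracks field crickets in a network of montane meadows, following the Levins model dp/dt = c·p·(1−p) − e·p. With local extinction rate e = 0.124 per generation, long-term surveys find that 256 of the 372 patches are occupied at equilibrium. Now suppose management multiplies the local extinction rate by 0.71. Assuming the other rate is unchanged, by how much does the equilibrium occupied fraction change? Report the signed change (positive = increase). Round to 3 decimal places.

0.090

Observed p* = 256/372 = 0.68817.
Balance c(1−p*) = e gives c = e/(1 − 0.68817) = 0.124/0.31183 = 0.39765.
New p* = 1 − e/c = 1 − 0.08804/0.39765 = 0.77860.
Δp* = 0.77860 − 0.68817 = +0.09043.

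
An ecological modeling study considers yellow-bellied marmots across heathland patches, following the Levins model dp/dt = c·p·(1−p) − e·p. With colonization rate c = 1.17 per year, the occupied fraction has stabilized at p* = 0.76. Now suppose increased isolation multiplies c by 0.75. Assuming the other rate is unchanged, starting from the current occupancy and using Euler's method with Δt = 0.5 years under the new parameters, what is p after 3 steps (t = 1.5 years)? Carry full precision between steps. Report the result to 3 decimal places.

0.705

Balance c(1−p*) = e gives e = 1.17×(1 − 0.76000) = 0.28080.
Starting from p₀ = 0.76000; update p ← p + (dp/dt)·Δt with the new parameters.
step 1: Δp = -0.02668, p = 0.73332
step 2: Δp = -0.01716, p = 0.71617
step 3: Δp = -0.01136, p = 0.70480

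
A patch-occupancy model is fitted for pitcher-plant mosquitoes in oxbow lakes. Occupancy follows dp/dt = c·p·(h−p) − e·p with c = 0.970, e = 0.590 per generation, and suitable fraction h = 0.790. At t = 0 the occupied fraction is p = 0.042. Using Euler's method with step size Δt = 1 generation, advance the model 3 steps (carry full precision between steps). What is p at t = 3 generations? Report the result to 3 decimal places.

0.061

Update rule: p ← p + [c·p·(h−p) − e·p]·Δt with Δt = 1.
  1  |  dp/dt·Δt = +0.005694  |  p_1 = 0.047694
  2  |  dp/dt·Δt = +0.006202  |  p_2 = 0.053895
  3  |  dp/dt·Δt = +0.006684  |  p_3 = 0.060580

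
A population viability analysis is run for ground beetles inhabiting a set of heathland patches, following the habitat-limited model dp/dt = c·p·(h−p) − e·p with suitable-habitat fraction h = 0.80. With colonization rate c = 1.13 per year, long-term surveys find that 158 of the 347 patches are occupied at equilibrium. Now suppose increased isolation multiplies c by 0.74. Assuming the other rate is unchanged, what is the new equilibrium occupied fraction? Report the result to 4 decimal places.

Observed p* = 158/347 = 0.45533.
Balance c(h−p*) = e gives e = 1.13×(0.8 − 0.45533) = 0.38948.
New p* = 0.8 − e/c = 0.8 − 0.38948/0.83620 = 0.33423.

0.3342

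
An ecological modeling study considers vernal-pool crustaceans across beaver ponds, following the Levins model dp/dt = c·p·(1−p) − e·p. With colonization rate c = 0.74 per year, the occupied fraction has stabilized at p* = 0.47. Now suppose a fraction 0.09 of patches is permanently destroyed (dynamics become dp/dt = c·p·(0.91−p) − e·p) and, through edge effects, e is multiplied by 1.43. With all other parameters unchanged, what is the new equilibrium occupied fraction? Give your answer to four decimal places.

Balance c(1−p*) = e gives e = 0.74×(1 − 0.47000) = 0.39220.
New p* = 0.91 − e/c = 0.91 − 0.56085/0.74000 = 0.15209.

0.1521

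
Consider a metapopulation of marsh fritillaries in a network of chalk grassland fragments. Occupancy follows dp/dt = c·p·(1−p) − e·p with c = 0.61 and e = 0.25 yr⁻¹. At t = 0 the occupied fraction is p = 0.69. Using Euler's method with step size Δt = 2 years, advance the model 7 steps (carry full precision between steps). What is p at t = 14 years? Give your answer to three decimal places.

0.590

Update rule: p ← p + [c·p·(1−p) − e·p]·Δt with Δt = 2.
step 1: Δp = -0.08404, p = 0.60596
step 2: Δp = -0.01168, p = 0.59428
step 3: Δp = -0.00299, p = 0.59130
step 4: Δp = -0.00082, p = 0.59048
step 5: Δp = -0.00023, p = 0.59025
step 6: Δp = -0.00006, p = 0.59019
step 7: Δp = -0.00002, p = 0.59017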